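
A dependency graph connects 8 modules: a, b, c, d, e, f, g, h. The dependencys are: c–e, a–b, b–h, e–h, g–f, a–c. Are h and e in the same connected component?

Yes

From h we can reach a, b, c, e, h, which includes e.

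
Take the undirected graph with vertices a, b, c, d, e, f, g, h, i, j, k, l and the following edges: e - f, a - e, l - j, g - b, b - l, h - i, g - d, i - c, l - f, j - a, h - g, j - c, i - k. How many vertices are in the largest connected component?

12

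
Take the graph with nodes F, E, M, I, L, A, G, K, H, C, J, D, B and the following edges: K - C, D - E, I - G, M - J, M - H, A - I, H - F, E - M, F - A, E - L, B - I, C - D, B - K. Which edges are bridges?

E-L, G-I, J-M

The edges on the cycle B-K-C-D-E-M-H-F-A-I-B are not bridges since each lies on that cycle.
But removing I - G disconnects I from G; removing E - L disconnects E from L; removing J - M disconnects J from M — these are bridges.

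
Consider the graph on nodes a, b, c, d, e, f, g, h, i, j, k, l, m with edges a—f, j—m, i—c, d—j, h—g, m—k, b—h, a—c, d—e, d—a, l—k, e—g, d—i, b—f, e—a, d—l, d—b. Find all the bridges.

none

The edges on the cycle d-j-m-k-l-d are not bridges since each lies on that cycle.
Every edge lies on some cycle, so there are no bridges.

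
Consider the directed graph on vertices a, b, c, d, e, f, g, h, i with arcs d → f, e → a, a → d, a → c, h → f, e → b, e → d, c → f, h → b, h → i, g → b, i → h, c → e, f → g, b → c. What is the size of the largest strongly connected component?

7

{a, b, c, d, e, f, g} are all mutually reachable — one SCC of size 7.
{h, i} are all mutually reachable — one SCC of size 2.
The largest has 7 vertices.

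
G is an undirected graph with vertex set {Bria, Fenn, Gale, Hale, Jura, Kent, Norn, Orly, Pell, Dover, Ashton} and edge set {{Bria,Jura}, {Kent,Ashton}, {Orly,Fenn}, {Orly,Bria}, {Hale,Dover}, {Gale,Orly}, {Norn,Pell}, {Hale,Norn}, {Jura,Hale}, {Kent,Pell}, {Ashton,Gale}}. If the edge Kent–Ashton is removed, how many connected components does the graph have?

1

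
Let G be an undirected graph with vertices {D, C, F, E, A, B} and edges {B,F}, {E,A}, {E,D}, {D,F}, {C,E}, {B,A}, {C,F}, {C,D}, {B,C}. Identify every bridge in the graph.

The edges on the cycle C-E-D-C are not bridges since each lies on that cycle.
Every edge lies on some cycle, so there are no bridges.

none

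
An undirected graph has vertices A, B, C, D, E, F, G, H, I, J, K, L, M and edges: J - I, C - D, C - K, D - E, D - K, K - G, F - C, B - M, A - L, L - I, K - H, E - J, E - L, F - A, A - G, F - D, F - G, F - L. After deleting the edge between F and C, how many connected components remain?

F and C are still connected via F-D-C, so the component count stays at 2.

2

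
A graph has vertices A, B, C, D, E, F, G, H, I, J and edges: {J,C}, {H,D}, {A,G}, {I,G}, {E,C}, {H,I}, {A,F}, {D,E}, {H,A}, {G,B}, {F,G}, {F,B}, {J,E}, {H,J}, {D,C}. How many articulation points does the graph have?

Removing H increases the component count from 1 to 2, so H is a cut vertex.
By contrast removing J leaves 1 component; it is not a cut vertex. No other vertex is a cut vertex either.

1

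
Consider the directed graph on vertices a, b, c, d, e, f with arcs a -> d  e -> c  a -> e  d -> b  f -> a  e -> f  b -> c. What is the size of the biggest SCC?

3

{a, e, f} are all mutually reachable — one SCC of size 3.
{b} is an SCC by itself.
{c} is an SCC by itself.
{d} is an SCC by itself.
The largest has 3 vertices.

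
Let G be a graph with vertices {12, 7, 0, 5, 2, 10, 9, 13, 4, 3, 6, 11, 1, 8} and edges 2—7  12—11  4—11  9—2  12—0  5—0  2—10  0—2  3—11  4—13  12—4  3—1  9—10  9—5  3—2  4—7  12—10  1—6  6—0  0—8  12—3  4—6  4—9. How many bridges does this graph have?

The edges on the cycle 4-9-5-0-6-4 are not bridges since each lies on that cycle.
But removing 4—13 disconnects 4 from 13; removing 0—8 disconnects 0 from 8 — these are bridges.
That makes 2 bridges.

2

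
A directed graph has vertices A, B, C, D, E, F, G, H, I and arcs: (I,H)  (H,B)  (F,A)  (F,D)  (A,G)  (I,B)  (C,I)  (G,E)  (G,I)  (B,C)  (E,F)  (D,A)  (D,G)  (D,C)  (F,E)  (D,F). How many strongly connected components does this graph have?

{A, D, E, F, G} are all mutually reachable — one SCC of size 5.
{B, C, H, I} are all mutually reachable — one SCC of size 4.
That gives 2 strongly connected components.

2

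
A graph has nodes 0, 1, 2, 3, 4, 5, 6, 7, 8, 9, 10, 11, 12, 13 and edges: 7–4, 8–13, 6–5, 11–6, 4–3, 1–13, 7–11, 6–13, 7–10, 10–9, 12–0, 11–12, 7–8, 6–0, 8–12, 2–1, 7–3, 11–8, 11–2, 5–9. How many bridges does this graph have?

The edges on the cycle 7-4-3-7 are not bridges since each lies on that cycle.
Every edge lies on some cycle, so there are no bridges.

0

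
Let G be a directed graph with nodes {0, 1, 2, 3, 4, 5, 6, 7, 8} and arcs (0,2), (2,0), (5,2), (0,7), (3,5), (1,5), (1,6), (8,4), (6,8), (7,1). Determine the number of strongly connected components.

{0, 1, 2, 5, 7} are all mutually reachable — one SCC of size 5.
{6} is an SCC by itself.
{3} is an SCC by itself.
{8} is an SCC by itself.
{4} is an SCC by itself.
That gives 5 strongly connected components.

5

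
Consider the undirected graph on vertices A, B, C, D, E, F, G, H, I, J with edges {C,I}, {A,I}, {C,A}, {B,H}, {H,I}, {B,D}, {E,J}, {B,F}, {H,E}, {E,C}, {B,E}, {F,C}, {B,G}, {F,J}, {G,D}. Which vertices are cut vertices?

B

Removing B increases the component count from 1 to 2, so B is a cut vertex.
By contrast removing I leaves 1 component; it is not a cut vertex. No other vertex is a cut vertex either.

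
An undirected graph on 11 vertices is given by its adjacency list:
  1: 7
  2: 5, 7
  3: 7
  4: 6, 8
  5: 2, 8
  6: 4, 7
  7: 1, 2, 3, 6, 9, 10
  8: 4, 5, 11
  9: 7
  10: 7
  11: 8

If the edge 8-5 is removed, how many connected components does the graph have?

1

8 and 5 are still connected via 8-4-6-7-2-5, so the component count stays at 1.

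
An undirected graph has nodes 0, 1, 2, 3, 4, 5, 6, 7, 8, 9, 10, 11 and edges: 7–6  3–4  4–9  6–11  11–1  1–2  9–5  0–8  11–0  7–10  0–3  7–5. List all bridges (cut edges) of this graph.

The edges on the cycle 7-6-11-0-3-4-9-5-7 are not bridges since each lies on that cycle.
But removing 1–2 disconnects 1 from 2; removing 1–11 disconnects 1 from 11; removing 7–10 disconnects 7 from 10; removing 8–0 disconnects 8 from 0 — these are bridges.

0-8, 1-11, 1-2, 10-7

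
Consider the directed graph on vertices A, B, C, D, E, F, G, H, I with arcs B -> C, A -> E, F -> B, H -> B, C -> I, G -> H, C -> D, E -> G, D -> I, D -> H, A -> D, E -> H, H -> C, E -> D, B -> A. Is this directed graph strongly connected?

No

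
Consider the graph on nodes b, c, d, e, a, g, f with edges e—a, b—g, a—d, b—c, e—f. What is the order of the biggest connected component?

4

Starting from b we can reach b, c, g. That is one component of size 3.
Starting from a we can reach a, d, e, f. That is one component of size 4.
The largest has 4 vertices.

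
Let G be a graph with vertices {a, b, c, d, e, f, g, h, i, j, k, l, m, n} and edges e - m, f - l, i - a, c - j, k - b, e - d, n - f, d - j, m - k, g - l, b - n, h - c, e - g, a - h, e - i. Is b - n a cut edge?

No

After removing b - n, the path b-k-m-e-g-l-f-n still connects them, so the edge is not a bridge.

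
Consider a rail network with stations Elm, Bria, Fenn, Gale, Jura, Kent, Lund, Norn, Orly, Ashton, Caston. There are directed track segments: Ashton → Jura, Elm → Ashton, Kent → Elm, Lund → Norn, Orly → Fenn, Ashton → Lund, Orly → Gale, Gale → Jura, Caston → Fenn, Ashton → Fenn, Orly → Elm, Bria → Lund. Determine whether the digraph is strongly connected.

No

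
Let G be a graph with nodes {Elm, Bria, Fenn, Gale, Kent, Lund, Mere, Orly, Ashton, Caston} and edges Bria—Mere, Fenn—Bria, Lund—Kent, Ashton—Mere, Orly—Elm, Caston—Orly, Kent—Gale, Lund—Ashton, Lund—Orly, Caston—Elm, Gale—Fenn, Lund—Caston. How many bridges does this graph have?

The edges on the cycle Lund-Kent-Gale-Fenn-Bria-Mere-Ashton-Lund are not bridges since each lies on that cycle.
Every edge lies on some cycle, so there are no bridges.

0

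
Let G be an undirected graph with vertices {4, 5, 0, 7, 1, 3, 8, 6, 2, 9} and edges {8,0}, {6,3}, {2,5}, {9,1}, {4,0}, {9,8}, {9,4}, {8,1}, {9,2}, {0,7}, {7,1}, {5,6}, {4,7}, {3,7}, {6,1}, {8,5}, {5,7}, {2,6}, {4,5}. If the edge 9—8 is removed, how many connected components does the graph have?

9 and 8 are still connected via 9-1-8, so the component count stays at 1.

1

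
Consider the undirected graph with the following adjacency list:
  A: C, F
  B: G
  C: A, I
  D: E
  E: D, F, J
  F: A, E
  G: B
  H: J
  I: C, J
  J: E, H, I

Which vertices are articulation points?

E, J

Removing E increases the component count from 2 to 3, so E is a cut vertex.
Removing J increases the component count from 2 to 3, so J is a cut vertex.
By contrast removing F leaves 2 components; it is not a cut vertex. No other vertex is a cut vertex either.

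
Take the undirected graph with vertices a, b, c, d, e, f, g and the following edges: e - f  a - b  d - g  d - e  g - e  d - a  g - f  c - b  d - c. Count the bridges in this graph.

The edges on the cycle d-g-f-e-d are not bridges since each lies on that cycle.
Every edge lies on some cycle, so there are no bridges.

0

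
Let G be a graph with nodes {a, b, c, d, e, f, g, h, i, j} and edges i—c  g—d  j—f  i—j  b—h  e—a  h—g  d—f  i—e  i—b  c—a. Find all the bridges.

none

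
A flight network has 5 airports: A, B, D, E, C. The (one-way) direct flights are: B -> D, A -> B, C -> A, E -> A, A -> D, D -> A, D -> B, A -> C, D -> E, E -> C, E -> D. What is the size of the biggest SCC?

5

{A, B, C, D, E} are all mutually reachable — one SCC of size 5.
The largest has 5 vertices.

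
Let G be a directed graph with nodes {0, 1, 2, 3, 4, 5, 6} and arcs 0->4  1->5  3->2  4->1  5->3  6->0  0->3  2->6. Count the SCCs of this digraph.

{0, 1, 2, 3, 4, 5, 6} are all mutually reachable — one SCC of size 7.
That gives 1 strongly connected component.

1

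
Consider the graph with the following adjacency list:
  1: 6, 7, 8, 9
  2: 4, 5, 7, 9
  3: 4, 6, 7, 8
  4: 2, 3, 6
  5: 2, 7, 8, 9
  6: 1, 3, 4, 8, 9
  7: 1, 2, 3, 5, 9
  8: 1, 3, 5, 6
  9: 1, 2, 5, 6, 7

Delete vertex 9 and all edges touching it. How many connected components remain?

1

With 9 gone, the remaining components are: {1, 2, 3, 4, 5, 6, 7, 8}.
That is 1 component.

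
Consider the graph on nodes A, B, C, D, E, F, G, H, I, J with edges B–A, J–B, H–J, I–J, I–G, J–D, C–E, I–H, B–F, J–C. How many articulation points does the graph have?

4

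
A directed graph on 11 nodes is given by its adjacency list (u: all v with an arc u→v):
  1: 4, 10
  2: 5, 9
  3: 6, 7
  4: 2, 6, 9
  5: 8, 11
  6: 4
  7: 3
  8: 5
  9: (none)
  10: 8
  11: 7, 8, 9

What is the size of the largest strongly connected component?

8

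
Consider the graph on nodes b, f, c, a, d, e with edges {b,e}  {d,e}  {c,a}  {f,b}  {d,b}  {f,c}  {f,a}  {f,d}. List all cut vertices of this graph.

f

Removing f increases the component count from 1 to 2, so f is a cut vertex.
By contrast removing c leaves 1 component; it is not a cut vertex. No other vertex is a cut vertex either.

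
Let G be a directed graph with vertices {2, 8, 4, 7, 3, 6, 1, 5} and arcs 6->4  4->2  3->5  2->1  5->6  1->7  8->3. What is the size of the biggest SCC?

1

{1} is an SCC by itself.
{6} is an SCC by itself.
{3} is an SCC by itself.
{5} is an SCC by itself.
{7} is an SCC by itself.
(and 3 more singleton SCCs)
The largest has 1 vertex.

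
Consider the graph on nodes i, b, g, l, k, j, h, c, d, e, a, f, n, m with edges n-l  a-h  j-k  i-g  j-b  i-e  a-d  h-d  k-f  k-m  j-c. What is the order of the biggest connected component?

6

Starting from l we can reach l, n. That is one component of size 2.
Starting from e we can reach e, g, i. That is one component of size 3.
Starting from a we can reach a, d, h. That is one component of size 3.
Starting from b we can reach b, c, f, j, k, m. That is one component of size 6.
The largest has 6 vertices.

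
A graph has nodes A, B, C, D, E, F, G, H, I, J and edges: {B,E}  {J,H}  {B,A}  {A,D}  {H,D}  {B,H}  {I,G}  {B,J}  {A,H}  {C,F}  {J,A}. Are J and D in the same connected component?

From J we can reach A, B, D, E, H, J, which includes D.

Yes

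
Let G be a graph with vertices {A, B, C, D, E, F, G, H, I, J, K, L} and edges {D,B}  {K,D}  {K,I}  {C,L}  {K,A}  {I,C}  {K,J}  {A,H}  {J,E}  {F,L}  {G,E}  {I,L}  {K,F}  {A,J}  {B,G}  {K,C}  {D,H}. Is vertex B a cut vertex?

No

Deleting B leaves 1 component (was 1) (its neighbors D, G remain connected to each other), so B is not a cut vertex.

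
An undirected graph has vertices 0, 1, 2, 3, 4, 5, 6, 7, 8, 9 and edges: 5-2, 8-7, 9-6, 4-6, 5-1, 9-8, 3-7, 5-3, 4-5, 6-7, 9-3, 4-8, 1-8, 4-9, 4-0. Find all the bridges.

0-4, 2-5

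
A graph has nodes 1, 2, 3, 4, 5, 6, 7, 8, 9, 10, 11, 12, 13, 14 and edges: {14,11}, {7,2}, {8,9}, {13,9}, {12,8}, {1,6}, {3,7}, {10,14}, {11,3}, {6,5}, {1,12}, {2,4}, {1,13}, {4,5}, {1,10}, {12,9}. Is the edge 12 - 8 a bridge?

No

After removing 12 - 8, the path 12-9-8 still connects them, so the edge is not a bridge.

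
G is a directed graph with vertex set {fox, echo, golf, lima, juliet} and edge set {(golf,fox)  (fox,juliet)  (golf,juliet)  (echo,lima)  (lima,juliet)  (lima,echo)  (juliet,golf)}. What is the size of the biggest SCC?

3

{fox, golf, juliet} are all mutually reachable — one SCC of size 3.
{echo, lima} are all mutually reachable — one SCC of size 2.
The largest has 3 vertices.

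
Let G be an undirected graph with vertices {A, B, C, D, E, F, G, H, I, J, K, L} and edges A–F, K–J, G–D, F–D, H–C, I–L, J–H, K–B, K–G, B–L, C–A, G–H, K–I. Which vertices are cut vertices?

K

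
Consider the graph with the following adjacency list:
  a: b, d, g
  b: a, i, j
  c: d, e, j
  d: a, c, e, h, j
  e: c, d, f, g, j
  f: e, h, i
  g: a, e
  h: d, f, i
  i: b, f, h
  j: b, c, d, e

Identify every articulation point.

none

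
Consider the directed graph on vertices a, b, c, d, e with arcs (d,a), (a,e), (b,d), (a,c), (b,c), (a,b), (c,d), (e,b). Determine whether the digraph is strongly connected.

From e we can reach every vertex (a, b, c, d, e), and every vertex can reach e (a, b, c, d, e). So the whole graph is one strongly connected component.

Yes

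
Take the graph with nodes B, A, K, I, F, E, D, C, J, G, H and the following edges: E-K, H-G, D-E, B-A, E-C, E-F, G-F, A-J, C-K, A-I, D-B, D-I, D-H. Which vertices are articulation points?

A, D, E

Removing A increases the component count from 1 to 2, so A is a cut vertex.
Removing D increases the component count from 1 to 2, so D is a cut vertex.
Removing E increases the component count from 1 to 2, so E is a cut vertex.
By contrast removing F leaves 1 component; it is not a cut vertex. No other vertex is a cut vertex either.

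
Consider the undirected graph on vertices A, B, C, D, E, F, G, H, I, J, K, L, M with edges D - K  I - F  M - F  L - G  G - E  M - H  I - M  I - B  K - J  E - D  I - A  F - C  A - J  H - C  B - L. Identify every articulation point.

I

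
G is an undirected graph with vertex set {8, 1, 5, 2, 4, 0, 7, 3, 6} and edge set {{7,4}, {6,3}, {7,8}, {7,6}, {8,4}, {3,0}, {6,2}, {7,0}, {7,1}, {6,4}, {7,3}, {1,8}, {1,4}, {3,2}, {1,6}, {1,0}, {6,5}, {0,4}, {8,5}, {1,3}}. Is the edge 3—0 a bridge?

After removing 3—0, the path 3-7-0 still connects them, so the edge is not a bridge.

No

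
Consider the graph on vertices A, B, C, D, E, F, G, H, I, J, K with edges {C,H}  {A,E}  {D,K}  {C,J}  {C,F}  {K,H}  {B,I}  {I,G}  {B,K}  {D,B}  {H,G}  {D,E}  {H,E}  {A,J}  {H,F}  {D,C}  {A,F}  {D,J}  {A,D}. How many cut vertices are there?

Removing B, for instance, still leaves 1 component. No single vertex removal increases the component count — the graph has no articulation points.

0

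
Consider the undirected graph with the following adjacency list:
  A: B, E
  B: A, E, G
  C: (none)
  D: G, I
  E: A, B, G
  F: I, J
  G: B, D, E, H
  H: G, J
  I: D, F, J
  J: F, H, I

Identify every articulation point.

G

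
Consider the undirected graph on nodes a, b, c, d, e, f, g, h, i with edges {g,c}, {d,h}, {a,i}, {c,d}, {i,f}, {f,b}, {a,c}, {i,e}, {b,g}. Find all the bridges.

The edges on the cycle a-i-f-b-g-c-a are not bridges since each lies on that cycle.
But removing i—e disconnects i from e; removing c—d disconnects c from d; removing h—d disconnects h from d — these are bridges.

c-d, d-h, e-i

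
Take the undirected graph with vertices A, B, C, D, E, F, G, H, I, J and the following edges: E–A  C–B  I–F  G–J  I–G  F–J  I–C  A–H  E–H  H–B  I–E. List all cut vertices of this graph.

I

Removing I increases the component count from 2 to 3, so I is a cut vertex.
By contrast removing A leaves 2 components; it is not a cut vertex. No other vertex is a cut vertex either.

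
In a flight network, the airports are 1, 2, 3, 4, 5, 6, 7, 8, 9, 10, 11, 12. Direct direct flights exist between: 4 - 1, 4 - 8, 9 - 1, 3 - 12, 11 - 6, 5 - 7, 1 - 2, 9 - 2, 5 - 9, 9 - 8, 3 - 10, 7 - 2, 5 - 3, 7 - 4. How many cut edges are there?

4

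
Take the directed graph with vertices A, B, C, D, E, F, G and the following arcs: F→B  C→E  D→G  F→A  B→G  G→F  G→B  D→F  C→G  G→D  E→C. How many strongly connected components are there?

3

{B, D, F, G} are all mutually reachable — one SCC of size 4.
{C, E} are all mutually reachable — one SCC of size 2.
{A} is an SCC by itself.
That gives 3 strongly connected components.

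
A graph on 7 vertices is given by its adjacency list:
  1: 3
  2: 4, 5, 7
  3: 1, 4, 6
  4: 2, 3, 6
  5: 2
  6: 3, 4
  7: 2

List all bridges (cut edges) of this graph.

The edges on the cycle 4-3-6-4 are not bridges since each lies on that cycle.
But removing 2-7 disconnects 2 from 7; removing 2-5 disconnects 2 from 5; removing 3-1 disconnects 3 from 1; removing 4-2 disconnects 4 from 2 — these are bridges.

1-3, 2-4, 2-5, 2-7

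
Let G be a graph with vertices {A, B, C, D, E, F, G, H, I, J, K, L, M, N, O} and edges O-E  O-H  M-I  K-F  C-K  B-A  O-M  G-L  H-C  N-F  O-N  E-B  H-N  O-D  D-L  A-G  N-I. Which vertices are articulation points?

Removing O increases the component count from 2 to 3, so O is a cut vertex.
By contrast removing M leaves 2 components; it is not a cut vertex. No other vertex is a cut vertex either.

O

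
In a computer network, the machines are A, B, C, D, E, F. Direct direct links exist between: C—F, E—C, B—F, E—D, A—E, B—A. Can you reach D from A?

From A we can reach A, B, C, D, E, F, which includes D.

Yes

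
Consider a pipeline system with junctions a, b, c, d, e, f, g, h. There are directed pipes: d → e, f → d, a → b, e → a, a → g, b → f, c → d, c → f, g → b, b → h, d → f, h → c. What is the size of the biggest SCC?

8

{a, b, c, d, e, f, g, h} are all mutually reachable — one SCC of size 8.
The largest has 8 vertices.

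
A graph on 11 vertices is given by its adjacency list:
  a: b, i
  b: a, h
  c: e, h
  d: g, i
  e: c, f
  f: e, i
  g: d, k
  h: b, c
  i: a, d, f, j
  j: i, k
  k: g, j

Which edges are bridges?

The edges on the cycle i-f-e-c-h-b-a-i are not bridges since each lies on that cycle.
Every edge lies on some cycle, so there are no bridges.

none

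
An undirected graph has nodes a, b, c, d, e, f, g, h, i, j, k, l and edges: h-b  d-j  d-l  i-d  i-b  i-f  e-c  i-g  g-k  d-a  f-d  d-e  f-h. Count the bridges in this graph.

The edges on the cycle i-f-h-b-i are not bridges since each lies on that cycle.
But removing d-a disconnects d from a; removing d-l disconnects d from l; removing e-d disconnects e from d; removing k-g disconnects k from g — these are bridges.
In total 7 edges are bridges.

7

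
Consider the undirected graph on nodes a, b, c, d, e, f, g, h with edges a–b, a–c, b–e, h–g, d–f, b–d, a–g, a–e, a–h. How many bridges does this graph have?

The edges on the cycle a-h-g-a are not bridges since each lies on that cycle.
But removing a–c disconnects a from c; removing d–b disconnects d from b; removing d–f disconnects d from f — these are bridges.
That makes 3 bridges.

3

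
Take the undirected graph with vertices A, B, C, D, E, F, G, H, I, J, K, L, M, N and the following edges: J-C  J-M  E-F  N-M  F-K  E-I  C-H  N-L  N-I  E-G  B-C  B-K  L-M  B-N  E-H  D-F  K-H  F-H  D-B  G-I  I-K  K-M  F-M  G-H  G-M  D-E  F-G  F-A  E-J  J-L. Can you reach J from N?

From N we can reach A, B, C, D, E, F, G, H, I, J, K, L, M, N, which includes J.

Yes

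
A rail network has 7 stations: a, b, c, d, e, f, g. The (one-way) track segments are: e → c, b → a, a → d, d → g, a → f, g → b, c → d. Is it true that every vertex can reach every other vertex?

There is no directed path from d to e, so the graph is not strongly connected.

No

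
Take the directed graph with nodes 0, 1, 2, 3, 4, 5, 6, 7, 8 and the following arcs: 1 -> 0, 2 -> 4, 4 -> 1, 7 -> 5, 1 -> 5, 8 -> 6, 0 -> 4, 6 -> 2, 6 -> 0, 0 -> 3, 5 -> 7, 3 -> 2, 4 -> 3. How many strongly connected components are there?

{0, 1, 2, 3, 4} are all mutually reachable — one SCC of size 5.
{5, 7} are all mutually reachable — one SCC of size 2.
{6} is an SCC by itself.
{8} is an SCC by itself.
That gives 4 strongly connected components.

4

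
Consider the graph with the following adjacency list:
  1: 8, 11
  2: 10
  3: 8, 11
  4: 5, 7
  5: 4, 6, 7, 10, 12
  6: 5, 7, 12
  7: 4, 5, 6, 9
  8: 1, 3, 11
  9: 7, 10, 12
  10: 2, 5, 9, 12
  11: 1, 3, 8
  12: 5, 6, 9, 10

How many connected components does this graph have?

Starting from 1 we can reach 1, 3, 8, 11. That is one component of size 4.
Starting from 2 we can reach 2, 4, 5, 6, 7, 9, 10, 12. That is one component of size 8.
Total: 2 components.

2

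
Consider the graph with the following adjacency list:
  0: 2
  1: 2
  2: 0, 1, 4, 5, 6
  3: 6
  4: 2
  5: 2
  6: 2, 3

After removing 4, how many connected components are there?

1

With 4 gone, the remaining components are: {0, 1, 2, 3, 5, 6}.
That is 1 component.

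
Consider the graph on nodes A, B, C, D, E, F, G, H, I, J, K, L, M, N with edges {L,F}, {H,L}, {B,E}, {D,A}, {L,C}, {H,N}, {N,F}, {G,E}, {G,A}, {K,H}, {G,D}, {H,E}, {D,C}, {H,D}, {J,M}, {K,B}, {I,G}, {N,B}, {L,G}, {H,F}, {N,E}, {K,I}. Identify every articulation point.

none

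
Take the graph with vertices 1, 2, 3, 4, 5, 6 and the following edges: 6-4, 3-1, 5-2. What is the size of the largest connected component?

2

Starting from 4 we can reach 4, 6. That is one component of size 2.
Starting from 1 we can reach 1, 3. That is one component of size 2.
Starting from 2 we can reach 2, 5. That is one component of size 2.
The largest has 2 vertices.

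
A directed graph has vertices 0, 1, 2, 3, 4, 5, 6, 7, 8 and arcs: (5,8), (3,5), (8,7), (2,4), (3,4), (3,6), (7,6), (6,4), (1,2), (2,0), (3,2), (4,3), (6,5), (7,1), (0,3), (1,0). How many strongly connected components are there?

1

{0, 1, 2, 3, 4, 5, 6, 7, 8} are all mutually reachable — one SCC of size 9.
That gives 1 strongly connected component.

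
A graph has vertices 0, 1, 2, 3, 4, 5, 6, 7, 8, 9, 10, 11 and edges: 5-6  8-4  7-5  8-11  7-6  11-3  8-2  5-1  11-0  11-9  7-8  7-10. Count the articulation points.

4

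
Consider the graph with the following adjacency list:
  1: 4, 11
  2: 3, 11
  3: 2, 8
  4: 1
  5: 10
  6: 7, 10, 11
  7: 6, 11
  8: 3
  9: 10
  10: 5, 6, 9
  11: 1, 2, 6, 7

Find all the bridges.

1-11, 1-4, 10-5, 10-6, 10-9, 11-2, 2-3, 3-8

The edges on the cycle 11-7-6-11 are not bridges since each lies on that cycle.
But removing 2-3 disconnects 2 from 3; removing 11-2 disconnects 11 from 2; removing 6-10 disconnects 6 from 10; removing 4-1 disconnects 4 from 1 — these are bridges.
In total 8 edges are bridges.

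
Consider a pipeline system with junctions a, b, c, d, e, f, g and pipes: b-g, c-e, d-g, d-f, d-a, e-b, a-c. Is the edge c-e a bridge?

No

After removing c-e, the path c-a-d-g-b-e still connects them, so the edge is not a bridge.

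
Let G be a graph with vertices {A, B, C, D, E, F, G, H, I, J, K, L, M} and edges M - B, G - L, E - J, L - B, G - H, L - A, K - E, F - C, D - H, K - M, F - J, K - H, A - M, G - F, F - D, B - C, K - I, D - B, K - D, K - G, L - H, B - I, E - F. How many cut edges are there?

0

The edges on the cycle K-G-L-A-M-K are not bridges since each lies on that cycle.
Every edge lies on some cycle, so there are no bridges.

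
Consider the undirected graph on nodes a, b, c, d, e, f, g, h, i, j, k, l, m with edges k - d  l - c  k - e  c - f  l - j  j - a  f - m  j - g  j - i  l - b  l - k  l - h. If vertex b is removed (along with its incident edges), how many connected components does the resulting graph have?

With b gone, the remaining components are: {a, c, d, e, f, g, h, i, j, k, l, m}.
That is 1 component.

1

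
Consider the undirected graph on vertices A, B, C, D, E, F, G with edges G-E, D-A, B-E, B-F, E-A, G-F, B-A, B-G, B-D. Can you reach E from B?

From B we can reach A, B, D, E, F, G, which includes E.

Yes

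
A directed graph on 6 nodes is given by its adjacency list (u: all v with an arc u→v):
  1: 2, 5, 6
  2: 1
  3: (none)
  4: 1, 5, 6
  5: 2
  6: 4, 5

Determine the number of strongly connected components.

{1, 2, 4, 5, 6} are all mutually reachable — one SCC of size 5.
{3} is an SCC by itself.
That gives 2 strongly connected components.

2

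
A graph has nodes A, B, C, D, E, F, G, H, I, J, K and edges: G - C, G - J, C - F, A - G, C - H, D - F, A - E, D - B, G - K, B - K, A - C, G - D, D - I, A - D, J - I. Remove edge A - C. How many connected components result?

1

A and C are still connected via A-G-C, so the component count stays at 1.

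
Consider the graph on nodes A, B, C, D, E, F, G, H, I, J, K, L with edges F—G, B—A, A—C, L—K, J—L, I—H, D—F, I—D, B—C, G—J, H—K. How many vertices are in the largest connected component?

8

E is isolated — a component by itself.
Starting from A we can reach A, B, C. That is one component of size 3.
Starting from D we can reach D, F, G, H, I, J, K, L. That is one component of size 8.
The largest has 8 vertices.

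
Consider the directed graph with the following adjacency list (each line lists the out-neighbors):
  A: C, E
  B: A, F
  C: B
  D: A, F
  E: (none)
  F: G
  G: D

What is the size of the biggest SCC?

6

{A, B, C, D, F, G} are all mutually reachable — one SCC of size 6.
{E} is an SCC by itself.
The largest has 6 vertices.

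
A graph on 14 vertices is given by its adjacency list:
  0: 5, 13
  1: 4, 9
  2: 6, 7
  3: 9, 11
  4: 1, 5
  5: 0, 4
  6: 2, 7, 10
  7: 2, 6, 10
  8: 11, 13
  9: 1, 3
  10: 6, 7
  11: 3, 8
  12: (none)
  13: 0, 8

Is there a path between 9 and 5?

Yes

From 9 we can reach 0, 1, 3, 4, 5, 8, 9, 11, 13, which includes 5.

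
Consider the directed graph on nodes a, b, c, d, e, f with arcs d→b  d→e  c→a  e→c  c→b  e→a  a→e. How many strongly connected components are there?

{a, c, e} are all mutually reachable — one SCC of size 3.
{b} is an SCC by itself.
{d} is an SCC by itself.
{f} is an SCC by itself.
That gives 4 strongly connected components.

4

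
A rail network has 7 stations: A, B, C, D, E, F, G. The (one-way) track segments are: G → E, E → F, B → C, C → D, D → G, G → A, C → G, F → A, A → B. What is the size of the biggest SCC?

7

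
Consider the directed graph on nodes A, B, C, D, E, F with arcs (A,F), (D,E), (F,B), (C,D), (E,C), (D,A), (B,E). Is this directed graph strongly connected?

Yes

From D we can reach every vertex (A, B, C, D, E, F), and every vertex can reach D (A, B, C, D, E, F). So the whole graph is one strongly connected component.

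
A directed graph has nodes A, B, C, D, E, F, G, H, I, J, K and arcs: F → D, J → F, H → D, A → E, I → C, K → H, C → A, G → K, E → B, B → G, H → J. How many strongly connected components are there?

{H} is an SCC by itself.
{I} is an SCC by itself.
{E} is an SCC by itself.
{G} is an SCC by itself.
{B} is an SCC by itself.
(and 6 more singleton SCCs)
That gives 11 strongly connected components.

11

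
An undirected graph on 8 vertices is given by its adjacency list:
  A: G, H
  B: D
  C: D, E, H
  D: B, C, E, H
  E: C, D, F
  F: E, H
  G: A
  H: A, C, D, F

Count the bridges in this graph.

3

The edges on the cycle D-E-C-D are not bridges since each lies on that cycle.
But removing H-A disconnects H from A; removing G-A disconnects G from A; removing D-B disconnects D from B — these are bridges.
That makes 3 bridges.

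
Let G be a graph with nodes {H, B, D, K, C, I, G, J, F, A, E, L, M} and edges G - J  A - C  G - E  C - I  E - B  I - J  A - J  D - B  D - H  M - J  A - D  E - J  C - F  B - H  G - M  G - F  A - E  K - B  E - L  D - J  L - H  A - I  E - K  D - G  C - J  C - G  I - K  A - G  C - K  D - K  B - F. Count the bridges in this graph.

The edges on the cycle C-I-K-B-H-L-E-G-C are not bridges since each lies on that cycle.
Every edge lies on some cycle, so there are no bridges.

0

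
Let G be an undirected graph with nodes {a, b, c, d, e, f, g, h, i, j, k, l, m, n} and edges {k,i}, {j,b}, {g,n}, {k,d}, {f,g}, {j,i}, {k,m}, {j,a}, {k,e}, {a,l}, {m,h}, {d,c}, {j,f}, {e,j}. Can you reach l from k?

Yes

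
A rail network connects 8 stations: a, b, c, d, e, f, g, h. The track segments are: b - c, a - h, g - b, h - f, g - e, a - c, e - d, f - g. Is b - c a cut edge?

No

After removing b - c, the path b-g-f-h-a-c still connects them, so the edge is not a bridge.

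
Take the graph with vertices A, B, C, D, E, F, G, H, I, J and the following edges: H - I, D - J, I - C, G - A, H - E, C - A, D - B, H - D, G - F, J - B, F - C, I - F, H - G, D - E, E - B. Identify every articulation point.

Removing H increases the component count from 1 to 2, so H is a cut vertex.
By contrast removing F leaves 1 component; it is not a cut vertex. No other vertex is a cut vertex either.

H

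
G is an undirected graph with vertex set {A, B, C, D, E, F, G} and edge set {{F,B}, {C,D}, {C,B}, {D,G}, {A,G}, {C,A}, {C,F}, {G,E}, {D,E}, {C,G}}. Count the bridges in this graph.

The edges on the cycle C-F-B-C are not bridges since each lies on that cycle.
Every edge lies on some cycle, so there are no bridges.

0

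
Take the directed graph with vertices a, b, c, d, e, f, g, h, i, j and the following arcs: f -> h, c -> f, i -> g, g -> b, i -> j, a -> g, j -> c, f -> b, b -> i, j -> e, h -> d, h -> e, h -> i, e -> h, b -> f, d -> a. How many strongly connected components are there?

1

{a, b, c, d, e, f, g, h, i, j} are all mutually reachable — one SCC of size 10.
That gives 1 strongly connected component.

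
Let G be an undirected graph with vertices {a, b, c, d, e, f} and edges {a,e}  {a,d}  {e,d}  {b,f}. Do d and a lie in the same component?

From d we can reach a, d, e, which includes a.

Yes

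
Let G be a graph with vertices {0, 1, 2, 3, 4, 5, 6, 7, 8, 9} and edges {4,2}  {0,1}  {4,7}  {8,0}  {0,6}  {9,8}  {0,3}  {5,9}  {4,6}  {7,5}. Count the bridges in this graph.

3

The edges on the cycle 4-7-5-9-8-0-6-4 are not bridges since each lies on that cycle.
But removing 3—0 disconnects 3 from 0; removing 0—1 disconnects 0 from 1; removing 4—2 disconnects 4 from 2 — these are bridges.
That makes 3 bridges.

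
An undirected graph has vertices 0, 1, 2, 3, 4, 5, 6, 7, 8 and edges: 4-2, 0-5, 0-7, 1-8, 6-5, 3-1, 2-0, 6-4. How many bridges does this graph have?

3

The edges on the cycle 6-4-2-0-5-6 are not bridges since each lies on that cycle.
But removing 3-1 disconnects 3 from 1; removing 0-7 disconnects 0 from 7; removing 8-1 disconnects 8 from 1 — these are bridges.
That makes 3 bridges.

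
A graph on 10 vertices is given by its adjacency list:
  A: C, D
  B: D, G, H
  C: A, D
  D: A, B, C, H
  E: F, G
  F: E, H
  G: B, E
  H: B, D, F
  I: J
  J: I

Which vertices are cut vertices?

Removing D increases the component count from 2 to 3, so D is a cut vertex.
By contrast removing C leaves 2 components; it is not a cut vertex. No other vertex is a cut vertex either.

D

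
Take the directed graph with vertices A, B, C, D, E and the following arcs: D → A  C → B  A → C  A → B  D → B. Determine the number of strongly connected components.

5

{C} is an SCC by itself.
{D} is an SCC by itself.
{A} is an SCC by itself.
{B} is an SCC by itself.
{E} is an SCC by itself.
That gives 5 strongly connected components.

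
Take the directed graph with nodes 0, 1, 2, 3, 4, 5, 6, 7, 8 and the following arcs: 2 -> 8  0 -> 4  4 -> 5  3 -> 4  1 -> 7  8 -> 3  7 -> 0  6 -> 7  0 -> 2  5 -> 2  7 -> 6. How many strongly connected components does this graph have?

4

{2, 3, 4, 5, 8} are all mutually reachable — one SCC of size 5.
{6, 7} are all mutually reachable — one SCC of size 2.
{0} is an SCC by itself.
{1} is an SCC by itself.
That gives 4 strongly connected components.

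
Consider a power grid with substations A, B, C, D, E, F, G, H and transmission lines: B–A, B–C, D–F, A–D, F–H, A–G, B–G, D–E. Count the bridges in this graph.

The edges on the cycle B-A-G-B are not bridges since each lies on that cycle.
But removing D–E disconnects D from E; removing F–H disconnects F from H; removing D–F disconnects D from F; removing B–C disconnects B from C — these are bridges.
In total 5 edges are bridges.

5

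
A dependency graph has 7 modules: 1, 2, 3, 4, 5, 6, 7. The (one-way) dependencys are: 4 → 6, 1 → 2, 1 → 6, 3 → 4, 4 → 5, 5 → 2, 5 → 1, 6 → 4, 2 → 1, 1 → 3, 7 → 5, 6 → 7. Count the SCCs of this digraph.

1

{1, 2, 3, 4, 5, 6, 7} are all mutually reachable — one SCC of size 7.
That gives 1 strongly connected component.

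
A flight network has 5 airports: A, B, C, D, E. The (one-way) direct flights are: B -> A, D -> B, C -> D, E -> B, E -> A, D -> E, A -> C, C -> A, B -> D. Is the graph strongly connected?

Yes

From E we can reach every vertex (A, B, C, D, E), and every vertex can reach E (A, B, C, D, E). So the whole graph is one strongly connected component.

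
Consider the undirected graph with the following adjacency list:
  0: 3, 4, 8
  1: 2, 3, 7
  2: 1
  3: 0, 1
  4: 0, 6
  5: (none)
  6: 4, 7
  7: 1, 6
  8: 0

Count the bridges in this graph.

2

The edges on the cycle 4-6-7-1-3-0-4 are not bridges since each lies on that cycle.
But removing 1-2 disconnects 1 from 2; removing 0-8 disconnects 0 from 8 — these are bridges.
That makes 2 bridges.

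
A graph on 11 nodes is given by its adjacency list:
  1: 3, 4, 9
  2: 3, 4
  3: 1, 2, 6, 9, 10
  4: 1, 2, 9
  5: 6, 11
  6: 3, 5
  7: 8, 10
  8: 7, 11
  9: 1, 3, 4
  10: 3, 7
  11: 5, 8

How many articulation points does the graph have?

1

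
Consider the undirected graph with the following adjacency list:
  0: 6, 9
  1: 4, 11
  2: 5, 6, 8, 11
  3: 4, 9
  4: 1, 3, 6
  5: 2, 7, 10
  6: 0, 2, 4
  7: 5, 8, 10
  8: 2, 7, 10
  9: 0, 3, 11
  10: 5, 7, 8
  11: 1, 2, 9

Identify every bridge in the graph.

The edges on the cycle 8-7-10-8 are not bridges since each lies on that cycle.
Every edge lies on some cycle, so there are no bridges.

none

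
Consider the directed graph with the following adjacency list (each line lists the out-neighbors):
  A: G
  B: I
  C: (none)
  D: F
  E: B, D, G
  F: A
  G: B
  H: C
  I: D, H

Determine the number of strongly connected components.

4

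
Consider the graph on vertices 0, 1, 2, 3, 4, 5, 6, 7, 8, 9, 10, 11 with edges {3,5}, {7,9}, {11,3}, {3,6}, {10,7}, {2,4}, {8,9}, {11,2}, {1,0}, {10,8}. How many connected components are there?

3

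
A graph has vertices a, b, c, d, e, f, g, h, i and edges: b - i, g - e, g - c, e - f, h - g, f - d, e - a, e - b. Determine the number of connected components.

1

Starting from a we can reach a, b, c, d, e, f, g, h, i. That is one component of size 9.
Total: 1 component.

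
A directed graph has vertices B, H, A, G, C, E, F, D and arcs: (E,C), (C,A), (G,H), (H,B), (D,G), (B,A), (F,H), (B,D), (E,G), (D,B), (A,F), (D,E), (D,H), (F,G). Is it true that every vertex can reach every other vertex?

From H we can reach every vertex (A, B, C, D, E, F, G, H), and every vertex can reach H (A, B, C, D, E, F, G, H). So the whole graph is one strongly connected component.

Yes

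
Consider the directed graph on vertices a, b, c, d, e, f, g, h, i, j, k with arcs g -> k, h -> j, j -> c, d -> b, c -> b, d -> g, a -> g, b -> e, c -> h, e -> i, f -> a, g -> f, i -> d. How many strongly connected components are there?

{b, d, e, i} are all mutually reachable — one SCC of size 4.
{a, f, g} are all mutually reachable — one SCC of size 3.
{c, h, j} are all mutually reachable — one SCC of size 3.
{k} is an SCC by itself.
That gives 4 strongly connected components.

4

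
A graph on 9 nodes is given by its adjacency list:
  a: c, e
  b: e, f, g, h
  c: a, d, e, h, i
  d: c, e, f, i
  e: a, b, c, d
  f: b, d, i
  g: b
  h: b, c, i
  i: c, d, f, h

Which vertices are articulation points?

b

Removing b increases the component count from 1 to 2, so b is a cut vertex.
By contrast removing i leaves 1 component; it is not a cut vertex. No other vertex is a cut vertex either.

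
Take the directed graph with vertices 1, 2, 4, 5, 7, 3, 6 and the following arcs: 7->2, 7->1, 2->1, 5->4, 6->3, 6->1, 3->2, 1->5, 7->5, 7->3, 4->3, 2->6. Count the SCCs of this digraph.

2

{1, 2, 3, 4, 5, 6} are all mutually reachable — one SCC of size 6.
{7} is an SCC by itself.
That gives 2 strongly connected components.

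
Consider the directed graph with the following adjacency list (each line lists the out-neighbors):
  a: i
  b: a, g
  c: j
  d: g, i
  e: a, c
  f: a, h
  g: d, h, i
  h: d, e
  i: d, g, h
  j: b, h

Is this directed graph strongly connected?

No

There is no directed path from d to f, so the graph is not strongly connected.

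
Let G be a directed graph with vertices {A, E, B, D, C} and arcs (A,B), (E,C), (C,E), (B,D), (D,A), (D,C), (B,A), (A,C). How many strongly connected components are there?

{A, B, D} are all mutually reachable — one SCC of size 3.
{C, E} are all mutually reachable — one SCC of size 2.
That gives 2 strongly connected components.

2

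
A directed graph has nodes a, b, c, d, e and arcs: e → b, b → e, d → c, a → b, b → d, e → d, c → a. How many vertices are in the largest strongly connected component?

5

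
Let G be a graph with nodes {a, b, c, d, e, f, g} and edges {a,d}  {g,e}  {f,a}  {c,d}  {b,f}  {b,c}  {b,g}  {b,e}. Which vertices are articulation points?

Removing b increases the component count from 1 to 2, so b is a cut vertex.
By contrast removing g leaves 1 component; it is not a cut vertex. No other vertex is a cut vertex either.

b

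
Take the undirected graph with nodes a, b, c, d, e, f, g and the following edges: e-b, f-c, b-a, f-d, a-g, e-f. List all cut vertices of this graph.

Removing a increases the component count from 1 to 2, so a is a cut vertex.
Removing b increases the component count from 1 to 2, so b is a cut vertex.
Removing e increases the component count from 1 to 2, so e is a cut vertex.
Likewise f is a cut vertex.
By contrast removing g leaves 1 component; it is not a cut vertex. No other vertex is a cut vertex either.

a, b, e, f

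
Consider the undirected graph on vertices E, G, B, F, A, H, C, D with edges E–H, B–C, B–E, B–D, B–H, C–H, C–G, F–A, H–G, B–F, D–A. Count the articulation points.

1

Removing B increases the component count from 1 to 2, so B is a cut vertex.
By contrast removing G leaves 1 component; it is not a cut vertex. No other vertex is a cut vertex either.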